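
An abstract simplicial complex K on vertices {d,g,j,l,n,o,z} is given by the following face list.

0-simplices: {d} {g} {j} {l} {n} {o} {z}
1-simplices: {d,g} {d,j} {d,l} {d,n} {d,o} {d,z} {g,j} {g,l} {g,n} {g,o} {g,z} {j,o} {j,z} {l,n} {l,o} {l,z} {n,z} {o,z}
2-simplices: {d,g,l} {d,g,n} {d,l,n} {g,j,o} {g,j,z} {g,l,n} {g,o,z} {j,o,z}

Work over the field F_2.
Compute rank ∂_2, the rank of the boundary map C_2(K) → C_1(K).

n_0=7 n_1=18 n_2=8  [Z2]
∂1: piv[dg,dj,dl,dn,do,dz] rk=6  ker:gj,gl,gn,go,gz,jo,jz,ln,lo,lz,nz,oz
∂2: piv[dgl,dgn,dln,gjo,gjz,goz] rk=6  ker:gln,joz
rk∂_2=6

rank∂_2=6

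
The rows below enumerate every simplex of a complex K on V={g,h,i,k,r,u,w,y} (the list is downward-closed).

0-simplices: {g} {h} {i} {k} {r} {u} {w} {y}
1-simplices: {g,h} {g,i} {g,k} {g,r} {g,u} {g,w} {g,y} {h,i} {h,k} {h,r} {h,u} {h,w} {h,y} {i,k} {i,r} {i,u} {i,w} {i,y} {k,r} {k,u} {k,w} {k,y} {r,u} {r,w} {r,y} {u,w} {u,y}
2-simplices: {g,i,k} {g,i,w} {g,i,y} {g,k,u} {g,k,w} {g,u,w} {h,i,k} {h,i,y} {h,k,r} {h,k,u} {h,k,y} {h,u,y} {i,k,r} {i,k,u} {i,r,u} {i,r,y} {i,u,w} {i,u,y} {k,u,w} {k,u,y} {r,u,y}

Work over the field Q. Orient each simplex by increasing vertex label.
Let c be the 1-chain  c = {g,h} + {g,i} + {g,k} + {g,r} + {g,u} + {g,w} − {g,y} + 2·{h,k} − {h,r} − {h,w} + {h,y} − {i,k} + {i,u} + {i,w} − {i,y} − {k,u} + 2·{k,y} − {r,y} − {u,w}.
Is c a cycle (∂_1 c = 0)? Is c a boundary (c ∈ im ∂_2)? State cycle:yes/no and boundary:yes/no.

n_0=8 n_1=27 n_2=21  [Q]
∂1: piv[gh,gi,gk,gr,gu,gw,gy] rk=7  ker:hi,hk,hr,hu,hw,hy,ik,ir,iu,iw,iy,kr,ku,kw,ky,ru,rw,ry,uw,uy
∂2: piv[gik,giw,giy,gku,gkw,guw,hik,hiy,hkr,hku,hky,huy,ikr,iku,iru,iry] rk=16  ker:iuw,iuy,kuw,kuy,ruy
∂1c = −5·{g} + {i} + {k} + {r} + 2·{u}

cycle:no boundary:no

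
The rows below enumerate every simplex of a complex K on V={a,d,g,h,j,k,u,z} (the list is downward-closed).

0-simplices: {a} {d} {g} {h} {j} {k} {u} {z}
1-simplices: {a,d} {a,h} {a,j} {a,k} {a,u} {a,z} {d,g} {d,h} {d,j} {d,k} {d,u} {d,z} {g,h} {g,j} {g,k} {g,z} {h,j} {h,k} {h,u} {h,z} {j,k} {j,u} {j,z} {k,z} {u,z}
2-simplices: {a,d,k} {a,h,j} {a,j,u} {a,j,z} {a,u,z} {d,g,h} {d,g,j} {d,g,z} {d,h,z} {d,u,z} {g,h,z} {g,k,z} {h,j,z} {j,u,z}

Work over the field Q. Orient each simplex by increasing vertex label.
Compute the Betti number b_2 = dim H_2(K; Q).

n_0=8 n_1=25 n_2=14  [Q]
∂1: piv[ad,ah,aj,ak,au,az,dg] rk=7  ker:dh,dj,dk,du,dz,gh,gj,gk,gz,hj,hk,hu,hz,jk,ju,jz,kz,uz
∂2: piv[adk,ahj,aju,ajz,auz,dgh,dgj,dgz,dhz,duz,gkz,hjz] rk=12  ker:ghz,juz
b_2=(14−12)−0=2

b_2=2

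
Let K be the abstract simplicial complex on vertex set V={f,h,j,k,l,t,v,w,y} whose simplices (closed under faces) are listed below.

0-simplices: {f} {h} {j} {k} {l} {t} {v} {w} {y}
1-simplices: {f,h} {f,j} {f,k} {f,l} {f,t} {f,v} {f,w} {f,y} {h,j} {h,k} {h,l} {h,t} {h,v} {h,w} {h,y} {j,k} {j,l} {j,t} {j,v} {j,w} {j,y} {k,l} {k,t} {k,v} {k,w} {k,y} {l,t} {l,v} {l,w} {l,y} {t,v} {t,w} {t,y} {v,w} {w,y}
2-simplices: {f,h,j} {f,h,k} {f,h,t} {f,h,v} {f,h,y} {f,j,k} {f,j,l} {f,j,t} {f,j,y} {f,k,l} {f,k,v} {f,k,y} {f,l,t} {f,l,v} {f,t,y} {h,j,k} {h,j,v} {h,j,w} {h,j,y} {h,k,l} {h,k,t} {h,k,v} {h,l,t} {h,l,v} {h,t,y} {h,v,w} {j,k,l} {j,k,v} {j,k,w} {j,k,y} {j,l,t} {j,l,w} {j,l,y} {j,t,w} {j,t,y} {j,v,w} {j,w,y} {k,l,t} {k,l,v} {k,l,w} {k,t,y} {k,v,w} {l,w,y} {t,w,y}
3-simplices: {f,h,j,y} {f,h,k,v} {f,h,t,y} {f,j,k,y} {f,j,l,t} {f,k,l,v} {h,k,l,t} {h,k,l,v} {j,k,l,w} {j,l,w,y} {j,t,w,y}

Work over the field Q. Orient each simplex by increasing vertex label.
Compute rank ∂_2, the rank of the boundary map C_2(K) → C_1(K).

n_0=9 n_1=35 n_2=44 n_3=11  [Q]
∂1: piv[fh,fj,fk,fl,ft,fv,fw,fy] rk=8  ker:hj,hk,hl,ht,hv,hw,hy,jk,jl,jt,jv,jw,jy,kl,kt,kv,kw,ky,lt,lv,lw,ly,tv,tw,ty,vw,wy
∂2: piv[fhj,fhk,fht,fhv,fhy,fjk,fjl,fjt,fjy,fkl,fkv,fky,flt,flv,fty,hjv,hjw,hkl,hkt,hvw,jkw,jlw,jly,jtw,jwy] rk=25  ker:hjk,hjy,hkv,hlt,hlv,hty,jkl,jkv,jky,jlt,jty,jvw,klt,klv,klw,kty,kvw,lwy,twy
∂3: piv[fhjy,fhkv,fhty,fjky,fjlt,fklv,hklt,hklv,jklw,jlwy,jtwy] rk=11
rk∂_2=25

rank∂_2=25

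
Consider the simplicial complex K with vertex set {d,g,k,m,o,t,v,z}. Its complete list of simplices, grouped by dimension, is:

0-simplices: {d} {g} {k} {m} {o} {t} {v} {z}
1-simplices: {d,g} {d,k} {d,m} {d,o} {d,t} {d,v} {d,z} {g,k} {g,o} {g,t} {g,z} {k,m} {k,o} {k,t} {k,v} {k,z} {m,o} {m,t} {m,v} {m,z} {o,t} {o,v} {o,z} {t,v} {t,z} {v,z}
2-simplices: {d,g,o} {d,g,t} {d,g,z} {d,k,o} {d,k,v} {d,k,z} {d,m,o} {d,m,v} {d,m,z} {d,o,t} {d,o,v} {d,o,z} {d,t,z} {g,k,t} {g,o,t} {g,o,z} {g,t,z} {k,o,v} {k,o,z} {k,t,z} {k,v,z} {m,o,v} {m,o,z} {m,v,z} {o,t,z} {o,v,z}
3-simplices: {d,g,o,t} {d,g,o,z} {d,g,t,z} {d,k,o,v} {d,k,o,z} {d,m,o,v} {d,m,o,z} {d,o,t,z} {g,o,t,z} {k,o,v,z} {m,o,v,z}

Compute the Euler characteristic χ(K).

χ(K)=-3

n_0=8 n_1=26 n_2=26 n_3=11
χ=+8−26+26−11=-3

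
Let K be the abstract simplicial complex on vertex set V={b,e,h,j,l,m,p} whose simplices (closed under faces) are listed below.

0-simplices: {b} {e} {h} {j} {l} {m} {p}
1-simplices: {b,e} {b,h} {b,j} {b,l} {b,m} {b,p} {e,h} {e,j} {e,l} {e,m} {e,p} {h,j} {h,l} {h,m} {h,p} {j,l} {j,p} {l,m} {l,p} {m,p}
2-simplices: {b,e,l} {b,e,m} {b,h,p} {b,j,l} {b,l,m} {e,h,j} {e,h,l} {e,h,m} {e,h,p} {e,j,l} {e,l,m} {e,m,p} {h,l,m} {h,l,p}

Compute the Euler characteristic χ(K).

χ(K)=1

n_0=7 n_1=20 n_2=14
χ=+7−20+14=1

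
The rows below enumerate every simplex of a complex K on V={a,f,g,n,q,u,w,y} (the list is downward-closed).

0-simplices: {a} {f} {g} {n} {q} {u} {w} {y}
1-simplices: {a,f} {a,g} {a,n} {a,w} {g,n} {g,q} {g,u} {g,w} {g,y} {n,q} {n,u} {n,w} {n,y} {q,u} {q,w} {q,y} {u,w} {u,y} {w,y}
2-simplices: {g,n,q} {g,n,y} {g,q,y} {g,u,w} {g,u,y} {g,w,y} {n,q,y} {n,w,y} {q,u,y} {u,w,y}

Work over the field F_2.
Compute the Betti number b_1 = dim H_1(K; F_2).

b_1=4

n_0=8 n_1=19 n_2=10  [Z2]
∂1: piv[af,ag,an,aw,gq,gu,gy] rk=7  ker:gn,gw,nq,nu,nw,ny,qu,qw,qy,uw,uy,wy
∂2: piv[gnq,gny,gqy,guw,guy,gwy,nwy,quy] rk=8  ker:nqy,uwy
b_1=(19−7)−8=4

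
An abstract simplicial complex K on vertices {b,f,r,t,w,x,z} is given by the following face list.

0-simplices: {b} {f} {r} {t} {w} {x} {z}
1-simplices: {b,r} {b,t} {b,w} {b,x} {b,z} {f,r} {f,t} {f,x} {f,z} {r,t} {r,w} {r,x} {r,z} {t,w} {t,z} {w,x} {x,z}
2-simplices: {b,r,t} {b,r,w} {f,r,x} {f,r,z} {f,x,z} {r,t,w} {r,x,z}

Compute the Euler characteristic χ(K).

n_0=7 n_1=17 n_2=7
χ=+7−17+7=-3

χ(K)=-3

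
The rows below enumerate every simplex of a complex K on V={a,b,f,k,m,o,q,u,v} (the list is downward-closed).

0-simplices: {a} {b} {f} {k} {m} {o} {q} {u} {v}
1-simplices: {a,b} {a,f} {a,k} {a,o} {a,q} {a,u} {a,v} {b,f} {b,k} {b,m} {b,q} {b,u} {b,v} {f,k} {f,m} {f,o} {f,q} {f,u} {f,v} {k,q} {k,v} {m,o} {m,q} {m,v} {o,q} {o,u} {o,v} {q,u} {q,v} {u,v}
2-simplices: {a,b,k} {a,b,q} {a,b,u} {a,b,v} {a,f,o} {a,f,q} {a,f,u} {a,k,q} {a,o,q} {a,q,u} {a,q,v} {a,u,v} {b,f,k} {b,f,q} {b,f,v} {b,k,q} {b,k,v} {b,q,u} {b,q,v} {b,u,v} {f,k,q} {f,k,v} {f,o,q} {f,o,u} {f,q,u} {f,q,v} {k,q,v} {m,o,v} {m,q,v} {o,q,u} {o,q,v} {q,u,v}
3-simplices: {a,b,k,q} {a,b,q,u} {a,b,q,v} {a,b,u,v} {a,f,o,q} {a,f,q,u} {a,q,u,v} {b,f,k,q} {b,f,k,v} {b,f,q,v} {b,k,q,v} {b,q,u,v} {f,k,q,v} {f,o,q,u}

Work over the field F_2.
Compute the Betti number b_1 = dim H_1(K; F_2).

b_1=2

n_0=9 n_1=30 n_2=32 n_3=14  [Z2]
∂1: piv[ab,af,ak,ao,aq,au,av,bm] rk=8  ker:bf,bk,bq,bu,bv,fk,fm,fo,fq,fu,fv,kq,kv,mo,mq,mv,oq,ou,ov,qu,qv,uv
∂2: piv[abk,abq,abu,abv,afo,afq,afu,akq,aoq,aqu,aqv,auv,bfk,bfq,bfv,bkv,fou,mov,mqv,oqv] rk=20  ker:bkq,bqu,bqv,buv,fkq,fkv,foq,fqu,fqv,kqv,oqu,quv
∂3: piv[abkq,abqu,abqv,abuv,afoq,afqu,aquv,bfkq,bfkv,bfqv,bkqv,foqu] rk=12  ker:bquv,fkqv
b_1=(30−8)−20=2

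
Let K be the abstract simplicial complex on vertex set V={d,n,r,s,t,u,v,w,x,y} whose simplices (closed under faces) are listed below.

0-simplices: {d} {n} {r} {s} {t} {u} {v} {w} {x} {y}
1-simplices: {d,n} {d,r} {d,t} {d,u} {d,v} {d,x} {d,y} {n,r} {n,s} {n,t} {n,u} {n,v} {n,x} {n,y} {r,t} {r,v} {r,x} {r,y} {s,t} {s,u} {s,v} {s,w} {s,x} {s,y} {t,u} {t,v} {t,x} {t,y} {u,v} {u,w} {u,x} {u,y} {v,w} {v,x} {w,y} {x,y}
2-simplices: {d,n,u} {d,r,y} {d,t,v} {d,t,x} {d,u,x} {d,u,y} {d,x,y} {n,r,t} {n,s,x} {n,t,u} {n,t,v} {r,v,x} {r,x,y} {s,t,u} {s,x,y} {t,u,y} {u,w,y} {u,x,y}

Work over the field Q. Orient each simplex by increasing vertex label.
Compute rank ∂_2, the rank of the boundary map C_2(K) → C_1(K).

n_0=10 n_1=36 n_2=18  [Q]
∂1: piv[dn,dr,dt,du,dv,dx,dy,ns,sw] rk=9  ker:nr,nt,nu,nv,nx,ny,rt,rv,rx,ry,st,su,sv,sx,sy,tu,tv,tx,ty,uv,uw,ux,uy,vw,vx,wy,xy
∂2: piv[dnu,dry,dtv,dtx,dux,duy,dxy,nrt,nsx,ntu,ntv,rvx,rxy,stu,sxy,tuy,uwy] rk=17  ker:uxy
rk∂_2=17

rank∂_2=17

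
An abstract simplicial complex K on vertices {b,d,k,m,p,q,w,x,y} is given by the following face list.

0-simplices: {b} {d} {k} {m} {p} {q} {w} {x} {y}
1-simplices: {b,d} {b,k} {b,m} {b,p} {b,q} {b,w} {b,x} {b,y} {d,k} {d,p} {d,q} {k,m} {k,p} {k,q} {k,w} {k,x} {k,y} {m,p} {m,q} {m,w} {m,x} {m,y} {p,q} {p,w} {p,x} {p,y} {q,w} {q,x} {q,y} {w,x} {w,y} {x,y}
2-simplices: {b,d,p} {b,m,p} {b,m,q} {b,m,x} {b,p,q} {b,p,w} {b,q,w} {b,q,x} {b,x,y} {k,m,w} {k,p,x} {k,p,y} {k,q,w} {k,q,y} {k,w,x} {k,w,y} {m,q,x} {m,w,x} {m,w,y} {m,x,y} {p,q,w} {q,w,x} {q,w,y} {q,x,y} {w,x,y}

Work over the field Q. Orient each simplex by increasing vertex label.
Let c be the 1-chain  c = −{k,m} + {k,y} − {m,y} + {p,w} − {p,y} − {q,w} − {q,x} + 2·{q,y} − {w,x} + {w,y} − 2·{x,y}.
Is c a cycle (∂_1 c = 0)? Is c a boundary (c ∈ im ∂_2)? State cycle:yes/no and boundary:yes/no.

cycle:yes boundary:no

n_0=9 n_1=32 n_2=25  [Q]
∂1: piv[bd,bk,bm,bp,bq,bw,bx,by] rk=8  ker:dk,dp,dq,km,kp,kq,kw,kx,ky,mp,mq,mw,mx,my,pq,pw,px,py,qw,qx,qy,wx,wy,xy
∂2: piv[bdp,bmp,bmq,bmx,bpq,bpw,bqw,bqx,bxy,kmw,kpx,kpy,kqw,kqy,kwx,kwy,mwx,mwy,mxy,qwx] rk=20  ker:mqx,pqw,qwy,qxy,wxy
∂1c = 0
c vs im∂2: residual ≠ 0 ⇒ not boundary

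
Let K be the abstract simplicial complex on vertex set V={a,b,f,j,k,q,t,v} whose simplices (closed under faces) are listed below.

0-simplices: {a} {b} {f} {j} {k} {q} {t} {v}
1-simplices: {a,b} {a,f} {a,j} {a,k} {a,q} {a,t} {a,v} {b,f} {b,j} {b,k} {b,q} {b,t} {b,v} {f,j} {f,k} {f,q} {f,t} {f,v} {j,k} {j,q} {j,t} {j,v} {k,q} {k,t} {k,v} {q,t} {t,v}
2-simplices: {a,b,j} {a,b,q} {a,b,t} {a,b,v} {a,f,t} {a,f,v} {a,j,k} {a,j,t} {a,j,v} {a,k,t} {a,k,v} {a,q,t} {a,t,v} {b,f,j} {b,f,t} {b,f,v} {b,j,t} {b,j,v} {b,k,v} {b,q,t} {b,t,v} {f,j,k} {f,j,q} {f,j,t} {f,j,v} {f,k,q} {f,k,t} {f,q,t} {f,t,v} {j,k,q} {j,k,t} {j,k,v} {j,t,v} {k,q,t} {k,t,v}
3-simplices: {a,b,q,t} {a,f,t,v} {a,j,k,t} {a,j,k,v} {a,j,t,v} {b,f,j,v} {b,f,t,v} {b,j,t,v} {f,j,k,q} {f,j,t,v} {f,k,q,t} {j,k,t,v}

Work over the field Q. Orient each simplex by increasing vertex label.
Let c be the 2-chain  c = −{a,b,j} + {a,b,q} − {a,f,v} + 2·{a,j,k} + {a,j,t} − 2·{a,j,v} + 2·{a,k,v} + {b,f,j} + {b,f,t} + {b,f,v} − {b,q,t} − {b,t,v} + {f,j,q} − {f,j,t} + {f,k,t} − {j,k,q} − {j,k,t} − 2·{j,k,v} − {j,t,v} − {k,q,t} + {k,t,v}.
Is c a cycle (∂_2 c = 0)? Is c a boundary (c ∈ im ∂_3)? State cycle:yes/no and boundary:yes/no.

cycle:no boundary:no

n_0=8 n_1=27 n_2=35 n_3=12  [Q]
∂1: piv[ab,af,aj,ak,aq,at,av] rk=7  ker:bf,bj,bk,bq,bt,bv,fj,fk,fq,ft,fv,jk,jq,jt,jv,kq,kt,kv,qt,tv
∂2: piv[abj,abq,abt,abv,aft,afv,ajk,ajt,ajv,akt,akv,aqt,atv,bfj,bft,bkv,fjk,fjq,fkq,fqt] rk=20  ker:bfv,bjt,bjv,bqt,btv,fjt,fjv,fkt,ftv,jkq,jkt,jkv,jtv,kqt,ktv
∂3: piv[abqt,aftv,ajkt,ajkv,ajtv,bfjv,bftv,bjtv,fjkq,fjtv,fkqt,jktv] rk=12
∂2c = −{a,f} + 2·{a,j} − {a,q} − {a,t} + {a,v} + 3·{b,f} − 2·{b,j} − {b,t} + {f,j} + {f,k} − {f,q} + {f,t} − 2·{j,k} + 2·{j,q} + {j,v} − 2·{k,q} + 2·{k,t} − {k,v} − 2·{q,t} − {t,v}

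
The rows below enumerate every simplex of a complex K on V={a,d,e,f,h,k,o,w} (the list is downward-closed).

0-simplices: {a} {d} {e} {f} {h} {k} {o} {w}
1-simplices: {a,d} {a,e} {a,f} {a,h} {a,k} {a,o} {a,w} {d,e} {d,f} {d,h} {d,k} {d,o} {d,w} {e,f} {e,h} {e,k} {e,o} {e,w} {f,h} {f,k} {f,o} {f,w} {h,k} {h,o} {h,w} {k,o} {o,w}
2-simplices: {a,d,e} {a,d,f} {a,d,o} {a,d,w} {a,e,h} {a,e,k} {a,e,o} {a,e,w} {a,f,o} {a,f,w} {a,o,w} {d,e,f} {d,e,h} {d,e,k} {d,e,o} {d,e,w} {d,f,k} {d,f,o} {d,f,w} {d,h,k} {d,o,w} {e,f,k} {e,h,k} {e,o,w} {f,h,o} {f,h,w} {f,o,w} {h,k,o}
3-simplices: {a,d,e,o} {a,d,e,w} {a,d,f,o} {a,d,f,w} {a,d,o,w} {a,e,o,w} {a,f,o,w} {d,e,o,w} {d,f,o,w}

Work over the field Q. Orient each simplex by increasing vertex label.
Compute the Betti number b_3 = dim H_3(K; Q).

n_0=8 n_1=27 n_2=28 n_3=9  [Q]
∂1: piv[ad,ae,af,ah,ak,ao,aw] rk=7  ker:de,df,dh,dk,do,dw,ef,eh,ek,eo,ew,fh,fk,fo,fw,hk,ho,hw,ko,ow
∂2: piv[ade,adf,ado,adw,aeh,aek,aeo,aew,afo,afw,aow,def,deh,dek,dfk,dhk,fho,fhw,hko] rk=19  ker:deo,dew,dfo,dfw,dow,efk,ehk,eow,fow
∂3: piv[adeo,adew,adfo,adfw,adow,aeow,afow] rk=7  ker:deow,dfow
b_3=(9−7)−0=2

b_3=2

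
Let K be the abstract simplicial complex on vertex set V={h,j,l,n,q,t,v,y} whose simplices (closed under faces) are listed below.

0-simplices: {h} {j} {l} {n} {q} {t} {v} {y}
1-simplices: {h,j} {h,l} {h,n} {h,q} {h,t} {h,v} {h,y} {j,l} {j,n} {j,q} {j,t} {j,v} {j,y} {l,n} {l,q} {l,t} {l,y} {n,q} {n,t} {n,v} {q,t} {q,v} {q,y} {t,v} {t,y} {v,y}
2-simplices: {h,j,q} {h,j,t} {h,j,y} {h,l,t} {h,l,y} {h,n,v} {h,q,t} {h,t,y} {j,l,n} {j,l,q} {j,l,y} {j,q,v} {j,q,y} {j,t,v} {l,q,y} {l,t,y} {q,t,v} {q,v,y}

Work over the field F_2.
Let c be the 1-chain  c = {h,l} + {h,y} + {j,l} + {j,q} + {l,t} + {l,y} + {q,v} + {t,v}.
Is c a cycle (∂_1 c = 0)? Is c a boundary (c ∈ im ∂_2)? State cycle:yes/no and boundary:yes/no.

n_0=8 n_1=26 n_2=18  [Z2]
∂1: piv[hj,hl,hn,hq,ht,hv,hy] rk=7  ker:jl,jn,jq,jt,jv,jy,ln,lq,lt,ly,nq,nt,nv,qt,qv,qy,tv,ty,vy
∂2: piv[hjq,hjt,hjy,hlt,hly,hnv,hqt,hty,jln,jlq,jly,jqv,jqy,jtv,qvy] rk=15  ker:lqy,lty,qtv
∂1c = 0
c vs im∂2: reduces to 0 ⇒ boundary

cycle:yes boundary:yes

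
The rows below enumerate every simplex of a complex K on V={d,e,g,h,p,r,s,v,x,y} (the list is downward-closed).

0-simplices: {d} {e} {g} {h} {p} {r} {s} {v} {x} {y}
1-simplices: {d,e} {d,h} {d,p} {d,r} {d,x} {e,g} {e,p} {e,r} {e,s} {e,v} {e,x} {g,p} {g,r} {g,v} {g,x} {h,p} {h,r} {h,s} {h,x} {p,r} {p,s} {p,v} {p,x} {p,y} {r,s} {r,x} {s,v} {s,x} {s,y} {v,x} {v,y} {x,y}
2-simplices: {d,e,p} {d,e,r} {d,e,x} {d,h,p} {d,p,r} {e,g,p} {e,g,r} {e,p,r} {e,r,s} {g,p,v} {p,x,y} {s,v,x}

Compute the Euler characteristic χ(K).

χ(K)=-10

n_0=10 n_1=32 n_2=12
χ=+10−32+12=-10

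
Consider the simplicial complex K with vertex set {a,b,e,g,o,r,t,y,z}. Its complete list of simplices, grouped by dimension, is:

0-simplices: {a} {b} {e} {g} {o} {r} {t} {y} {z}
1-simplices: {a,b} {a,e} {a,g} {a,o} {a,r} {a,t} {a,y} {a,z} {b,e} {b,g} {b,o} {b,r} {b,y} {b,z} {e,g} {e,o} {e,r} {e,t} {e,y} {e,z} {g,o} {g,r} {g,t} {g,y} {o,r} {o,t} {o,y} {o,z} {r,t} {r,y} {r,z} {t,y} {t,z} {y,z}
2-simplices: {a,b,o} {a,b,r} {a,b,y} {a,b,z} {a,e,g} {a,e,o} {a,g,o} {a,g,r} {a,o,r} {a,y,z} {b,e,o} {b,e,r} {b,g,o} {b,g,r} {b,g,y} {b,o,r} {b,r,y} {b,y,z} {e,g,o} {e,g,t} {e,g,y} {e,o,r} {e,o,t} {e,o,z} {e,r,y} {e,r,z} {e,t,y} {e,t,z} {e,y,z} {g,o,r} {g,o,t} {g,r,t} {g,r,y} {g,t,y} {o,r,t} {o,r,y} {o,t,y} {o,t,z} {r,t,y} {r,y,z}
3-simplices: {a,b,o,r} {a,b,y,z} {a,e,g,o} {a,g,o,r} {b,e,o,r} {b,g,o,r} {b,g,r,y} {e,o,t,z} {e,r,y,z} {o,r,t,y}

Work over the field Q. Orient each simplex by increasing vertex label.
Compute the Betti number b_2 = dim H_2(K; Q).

b_2=5

n_0=9 n_1=34 n_2=40 n_3=10  [Q]
∂1: piv[ab,ae,ag,ao,ar,at,ay,az] rk=8  ker:be,bg,bo,br,by,bz,eg,eo,er,et,ey,ez,go,gr,gt,gy,or,ot,oy,oz,rt,ry,rz,ty,tz,yz
∂2: piv[abo,abr,aby,abz,aeg,aeo,ago,agr,aor,ayz,beo,ber,bgo,bgy,bry,egt,egy,eot,eoz,erz,ety,etz,eyz,grt,ory] rk=25  ker:bgr,bor,byz,ego,eor,ery,gor,got,gry,gty,ort,oty,otz,rty,ryz
∂3: piv[abor,abyz,aego,agor,beor,bgor,bgry,eotz,eryz,orty] rk=10
b_2=(40−25)−10=5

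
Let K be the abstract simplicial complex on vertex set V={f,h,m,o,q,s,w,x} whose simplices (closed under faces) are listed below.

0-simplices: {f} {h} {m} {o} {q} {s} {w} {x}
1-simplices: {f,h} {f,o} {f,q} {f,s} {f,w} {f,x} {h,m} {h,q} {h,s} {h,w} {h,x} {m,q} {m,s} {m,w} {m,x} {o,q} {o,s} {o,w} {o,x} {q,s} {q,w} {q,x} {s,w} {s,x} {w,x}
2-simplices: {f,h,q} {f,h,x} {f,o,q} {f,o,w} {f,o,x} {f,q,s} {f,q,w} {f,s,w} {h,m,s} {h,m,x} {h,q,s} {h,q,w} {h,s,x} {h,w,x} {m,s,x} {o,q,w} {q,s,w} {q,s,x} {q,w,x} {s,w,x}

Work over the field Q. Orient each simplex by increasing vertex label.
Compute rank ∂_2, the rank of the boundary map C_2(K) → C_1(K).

n_0=8 n_1=25 n_2=20  [Q]
∂1: piv[fh,fo,fq,fs,fw,fx,hm] rk=7  ker:hq,hs,hw,hx,mq,ms,mw,mx,oq,os,ow,ox,qs,qw,qx,sw,sx,wx
∂2: piv[fhq,fhx,foq,fow,fox,fqs,fqw,fsw,hms,hmx,hqs,hqw,hsx,hwx,qsx] rk=15  ker:msx,oqw,qsw,qwx,swx
rk∂_2=15

rank∂_2=15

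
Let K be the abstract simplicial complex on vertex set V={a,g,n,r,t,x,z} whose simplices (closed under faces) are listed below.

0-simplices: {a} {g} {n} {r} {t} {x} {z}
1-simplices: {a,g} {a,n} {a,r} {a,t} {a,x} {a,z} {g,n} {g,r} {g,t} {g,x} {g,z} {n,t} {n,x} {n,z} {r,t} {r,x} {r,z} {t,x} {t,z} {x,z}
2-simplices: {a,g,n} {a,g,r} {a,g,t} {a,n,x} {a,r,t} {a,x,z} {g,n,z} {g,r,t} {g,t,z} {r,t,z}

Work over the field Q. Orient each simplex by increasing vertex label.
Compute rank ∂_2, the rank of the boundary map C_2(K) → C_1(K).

rank∂_2=9

n_0=7 n_1=20 n_2=10  [Q]
∂1: piv[ag,an,ar,at,ax,az] rk=6  ker:gn,gr,gt,gx,gz,nt,nx,nz,rt,rx,rz,tx,tz,xz
∂2: piv[agn,agr,agt,anx,art,axz,gnz,gtz,rtz] rk=9  ker:grt
rk∂_2=9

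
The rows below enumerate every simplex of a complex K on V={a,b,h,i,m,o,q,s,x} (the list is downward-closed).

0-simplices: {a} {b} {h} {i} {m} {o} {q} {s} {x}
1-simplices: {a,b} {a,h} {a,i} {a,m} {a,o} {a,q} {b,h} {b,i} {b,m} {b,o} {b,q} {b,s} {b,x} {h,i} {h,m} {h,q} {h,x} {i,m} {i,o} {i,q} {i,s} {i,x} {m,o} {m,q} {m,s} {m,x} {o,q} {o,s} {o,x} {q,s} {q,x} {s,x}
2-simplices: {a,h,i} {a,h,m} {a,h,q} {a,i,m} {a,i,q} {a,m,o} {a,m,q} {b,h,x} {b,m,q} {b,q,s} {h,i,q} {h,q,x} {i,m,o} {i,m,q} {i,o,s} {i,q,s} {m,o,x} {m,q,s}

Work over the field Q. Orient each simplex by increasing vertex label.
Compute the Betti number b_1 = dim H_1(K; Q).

n_0=9 n_1=32 n_2=18  [Q]
∂1: piv[ab,ah,ai,am,ao,aq,bs,bx] rk=8  ker:bh,bi,bm,bo,bq,hi,hm,hq,hx,im,io,iq,is,ix,mo,mq,ms,mx,oq,os,ox,qs,qx,sx
∂2: piv[ahi,ahm,ahq,aim,aiq,amo,amq,bhx,bmq,bqs,hqx,imo,ios,iqs,mox,mqs] rk=16  ker:hiq,imq
b_1=(32−8)−16=8

b_1=8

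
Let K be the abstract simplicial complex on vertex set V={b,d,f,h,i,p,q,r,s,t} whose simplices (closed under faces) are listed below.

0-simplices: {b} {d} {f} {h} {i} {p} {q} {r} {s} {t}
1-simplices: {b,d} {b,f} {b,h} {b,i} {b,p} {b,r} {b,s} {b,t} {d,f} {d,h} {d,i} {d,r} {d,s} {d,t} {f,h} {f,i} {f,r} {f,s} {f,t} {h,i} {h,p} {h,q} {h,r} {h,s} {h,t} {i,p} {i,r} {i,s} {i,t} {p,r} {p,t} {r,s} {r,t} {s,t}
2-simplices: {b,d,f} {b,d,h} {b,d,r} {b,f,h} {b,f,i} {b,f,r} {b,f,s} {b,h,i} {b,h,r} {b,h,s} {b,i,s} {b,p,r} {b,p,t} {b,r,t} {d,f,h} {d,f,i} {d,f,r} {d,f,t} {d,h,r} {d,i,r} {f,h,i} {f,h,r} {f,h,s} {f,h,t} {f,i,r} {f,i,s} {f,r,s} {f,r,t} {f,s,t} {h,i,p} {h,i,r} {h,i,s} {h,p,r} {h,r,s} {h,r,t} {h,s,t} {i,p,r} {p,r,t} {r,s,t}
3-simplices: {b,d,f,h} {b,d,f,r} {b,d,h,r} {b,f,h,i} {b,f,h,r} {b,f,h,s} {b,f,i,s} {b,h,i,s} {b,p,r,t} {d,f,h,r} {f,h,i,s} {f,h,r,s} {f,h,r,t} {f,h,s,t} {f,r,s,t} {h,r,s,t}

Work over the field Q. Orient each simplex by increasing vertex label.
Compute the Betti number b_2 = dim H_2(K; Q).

n_0=10 n_1=34 n_2=39 n_3=16  [Q]
∂1: piv[bd,bf,bh,bi,bp,br,bs,bt,hq] rk=9  ker:df,dh,di,dr,ds,dt,fh,fi,fr,fs,ft,hi,hp,hr,hs,ht,ip,ir,is,it,pr,pt,rs,rt,st
∂2: piv[bdf,bdh,bdr,bfh,bfi,bfr,bfs,bhi,bhr,bhs,bis,bpr,bpt,brt,dfi,dft,dir,fht,frs,frt,fst,hip,hpr] rk=23  ker:dfh,dfr,dhr,fhi,fhr,fhs,fir,fis,hir,his,hrs,hrt,hst,ipr,prt,rst
∂3: piv[bdfh,bdfr,bdhr,bfhi,bfhr,bfhs,bfis,bhis,bprt,fhrs,fhrt,fhst,frst] rk=13  ker:dfhr,fhis,hrst
b_2=(39−23)−13=3

b_2=3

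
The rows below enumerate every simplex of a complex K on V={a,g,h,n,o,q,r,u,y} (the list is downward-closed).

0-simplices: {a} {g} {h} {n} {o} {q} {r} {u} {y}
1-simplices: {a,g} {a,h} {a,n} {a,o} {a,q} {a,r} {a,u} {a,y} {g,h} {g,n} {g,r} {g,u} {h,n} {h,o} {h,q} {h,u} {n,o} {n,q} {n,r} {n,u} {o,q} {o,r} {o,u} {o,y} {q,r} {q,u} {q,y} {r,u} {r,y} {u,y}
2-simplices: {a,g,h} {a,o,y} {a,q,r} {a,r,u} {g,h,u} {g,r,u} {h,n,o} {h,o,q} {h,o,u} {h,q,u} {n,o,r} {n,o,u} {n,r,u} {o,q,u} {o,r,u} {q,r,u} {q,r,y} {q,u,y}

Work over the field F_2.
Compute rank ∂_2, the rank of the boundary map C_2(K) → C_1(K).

n_0=9 n_1=30 n_2=18  [Z2]
∂1: piv[ag,ah,an,ao,aq,ar,au,ay] rk=8  ker:gh,gn,gr,gu,hn,ho,hq,hu,no,nq,nr,nu,oq,or,ou,oy,qr,qu,qy,ru,ry,uy
∂2: piv[agh,aoy,aqr,aru,ghu,gru,hno,hoq,hou,hqu,nor,nou,nru,qru,qry,quy] rk=16  ker:oqu,oru
rk∂_2=16

rank∂_2=16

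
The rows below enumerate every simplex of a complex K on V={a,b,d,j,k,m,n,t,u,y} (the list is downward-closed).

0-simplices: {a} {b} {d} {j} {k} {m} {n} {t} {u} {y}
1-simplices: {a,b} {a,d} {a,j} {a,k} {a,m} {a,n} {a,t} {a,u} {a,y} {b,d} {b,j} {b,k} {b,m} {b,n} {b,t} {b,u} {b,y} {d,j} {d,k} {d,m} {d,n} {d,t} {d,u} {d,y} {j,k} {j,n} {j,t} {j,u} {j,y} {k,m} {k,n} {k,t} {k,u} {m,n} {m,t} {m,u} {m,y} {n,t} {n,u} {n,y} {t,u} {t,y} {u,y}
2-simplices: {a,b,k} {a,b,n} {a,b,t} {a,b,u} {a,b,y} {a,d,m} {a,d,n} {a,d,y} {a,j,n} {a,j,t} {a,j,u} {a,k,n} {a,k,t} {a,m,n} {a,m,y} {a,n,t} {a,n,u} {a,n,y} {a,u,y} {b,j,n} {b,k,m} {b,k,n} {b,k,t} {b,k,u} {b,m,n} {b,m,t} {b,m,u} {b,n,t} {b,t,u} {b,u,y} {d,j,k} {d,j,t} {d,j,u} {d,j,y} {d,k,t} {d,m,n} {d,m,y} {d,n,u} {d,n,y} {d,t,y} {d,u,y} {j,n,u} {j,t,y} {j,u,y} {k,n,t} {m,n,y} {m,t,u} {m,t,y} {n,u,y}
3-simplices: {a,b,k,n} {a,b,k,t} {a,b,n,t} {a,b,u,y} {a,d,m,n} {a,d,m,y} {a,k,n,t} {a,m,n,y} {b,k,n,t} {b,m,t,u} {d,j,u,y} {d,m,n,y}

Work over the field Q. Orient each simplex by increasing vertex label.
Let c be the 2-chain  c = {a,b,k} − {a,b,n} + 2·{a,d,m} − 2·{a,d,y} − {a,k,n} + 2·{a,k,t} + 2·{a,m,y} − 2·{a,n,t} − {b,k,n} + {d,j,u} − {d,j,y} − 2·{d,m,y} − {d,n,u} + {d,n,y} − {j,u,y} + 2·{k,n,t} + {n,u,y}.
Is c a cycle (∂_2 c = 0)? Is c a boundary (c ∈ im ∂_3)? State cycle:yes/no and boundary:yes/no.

n_0=10 n_1=43 n_2=49 n_3=12  [Q]
∂1: piv[ab,ad,aj,ak,am,an,at,au,ay] rk=9  ker:bd,bj,bk,bm,bn,bt,bu,by,dj,dk,dm,dn,dt,du,dy,jk,jn,jt,ju,jy,km,kn,kt,ku,mn,mt,mu,my,nt,nu,ny,tu,ty,uy
∂2: piv[abk,abn,abt,abu,aby,adm,adn,ady,ajn,ajt,aju,akn,akt,amn,amy,ant,anu,any,auy,bjn,bkm,bku,bmn,bmt,bmu,btu,djk,djt,dju,djy,dkt,dnu,dty] rk=33  ker:bkn,bkt,bnt,buy,dmn,dmy,dny,duy,jnu,jty,juy,knt,mny,mtu,mty,nuy
∂3: piv[abkn,abkt,abnt,abuy,admn,admy,aknt,amny,bmtu,djuy,dmny] rk=11  ker:bknt
∂2c = 0
c vs im∂3: residual ≠ 0 ⇒ not boundary

cycle:yes boundary:no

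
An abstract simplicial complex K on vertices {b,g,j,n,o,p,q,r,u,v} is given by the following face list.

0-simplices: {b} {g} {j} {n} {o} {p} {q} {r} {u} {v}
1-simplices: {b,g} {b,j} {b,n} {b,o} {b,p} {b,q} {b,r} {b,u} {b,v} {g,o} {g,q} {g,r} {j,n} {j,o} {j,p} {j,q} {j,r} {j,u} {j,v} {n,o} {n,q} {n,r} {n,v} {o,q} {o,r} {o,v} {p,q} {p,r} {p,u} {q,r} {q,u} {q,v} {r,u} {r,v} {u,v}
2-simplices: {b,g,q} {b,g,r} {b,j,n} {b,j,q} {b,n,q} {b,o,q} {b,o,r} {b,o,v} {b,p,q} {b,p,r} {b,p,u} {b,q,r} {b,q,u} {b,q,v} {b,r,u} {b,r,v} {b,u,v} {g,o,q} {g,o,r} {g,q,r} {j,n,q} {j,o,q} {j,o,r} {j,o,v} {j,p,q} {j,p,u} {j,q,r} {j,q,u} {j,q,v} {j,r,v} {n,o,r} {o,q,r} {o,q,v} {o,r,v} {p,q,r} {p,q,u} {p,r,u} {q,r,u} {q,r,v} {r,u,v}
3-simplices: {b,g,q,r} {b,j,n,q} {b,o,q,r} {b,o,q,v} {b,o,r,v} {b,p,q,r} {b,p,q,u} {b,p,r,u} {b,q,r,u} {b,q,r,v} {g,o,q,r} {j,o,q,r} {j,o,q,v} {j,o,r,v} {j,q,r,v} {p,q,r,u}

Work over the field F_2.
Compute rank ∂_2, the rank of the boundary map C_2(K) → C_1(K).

n_0=10 n_1=35 n_2=40 n_3=16  [Z2]
∂1: piv[bg,bj,bn,bo,bp,bq,br,bu,bv] rk=9  ker:go,gq,gr,jn,jo,jp,jq,jr,ju,jv,no,nq,nr,nv,oq,or,ov,pq,pr,pu,qr,qu,qv,ru,rv,uv
∂2: piv[bgq,bgr,bjn,bjq,bnq,boq,bor,bov,bpq,bpr,bpu,bqr,bqu,bqv,bru,brv,buv,goq,joq,jor,jov,jpq,jpu,nor] rk=24  ker:gor,gqr,jnq,jqr,jqu,jqv,jrv,oqr,oqv,orv,pqr,pqu,pru,qru,qrv,ruv
∂3: piv[bgqr,bjnq,boqr,boqv,borv,bpqr,bpqu,bpru,bqru,bqrv,goqr,joqr,joqv,jorv] rk=14  ker:jqrv,pqru
rk∂_2=24

rank∂_2=24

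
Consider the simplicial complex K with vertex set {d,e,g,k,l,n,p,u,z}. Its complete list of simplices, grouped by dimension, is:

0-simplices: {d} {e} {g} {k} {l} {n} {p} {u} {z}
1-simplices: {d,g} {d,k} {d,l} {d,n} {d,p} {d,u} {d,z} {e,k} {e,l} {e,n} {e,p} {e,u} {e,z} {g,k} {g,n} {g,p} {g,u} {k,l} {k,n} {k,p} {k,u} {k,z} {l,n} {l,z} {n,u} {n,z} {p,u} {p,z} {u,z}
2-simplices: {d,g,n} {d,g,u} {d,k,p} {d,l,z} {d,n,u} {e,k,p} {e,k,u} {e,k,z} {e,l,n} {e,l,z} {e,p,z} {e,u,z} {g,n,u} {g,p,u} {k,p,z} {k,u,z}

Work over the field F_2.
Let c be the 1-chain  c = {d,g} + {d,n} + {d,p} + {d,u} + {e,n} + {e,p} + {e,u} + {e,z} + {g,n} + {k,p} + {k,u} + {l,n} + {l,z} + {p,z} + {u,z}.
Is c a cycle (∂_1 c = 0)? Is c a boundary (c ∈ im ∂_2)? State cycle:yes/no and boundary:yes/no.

n_0=9 n_1=29 n_2=16  [Z2]
∂1: piv[dg,dk,dl,dn,dp,du,dz,ek] rk=8  ker:el,en,ep,eu,ez,gk,gn,gp,gu,kl,kn,kp,ku,kz,ln,lz,nu,nz,pu,pz,uz
∂2: piv[dgn,dgu,dkp,dlz,dnu,ekp,eku,ekz,eln,elz,epz,euz,gpu] rk=13  ker:gnu,kpz,kuz
∂1c = 0
c vs im∂2: residual ≠ 0 ⇒ not boundary

cycle:yes boundary:no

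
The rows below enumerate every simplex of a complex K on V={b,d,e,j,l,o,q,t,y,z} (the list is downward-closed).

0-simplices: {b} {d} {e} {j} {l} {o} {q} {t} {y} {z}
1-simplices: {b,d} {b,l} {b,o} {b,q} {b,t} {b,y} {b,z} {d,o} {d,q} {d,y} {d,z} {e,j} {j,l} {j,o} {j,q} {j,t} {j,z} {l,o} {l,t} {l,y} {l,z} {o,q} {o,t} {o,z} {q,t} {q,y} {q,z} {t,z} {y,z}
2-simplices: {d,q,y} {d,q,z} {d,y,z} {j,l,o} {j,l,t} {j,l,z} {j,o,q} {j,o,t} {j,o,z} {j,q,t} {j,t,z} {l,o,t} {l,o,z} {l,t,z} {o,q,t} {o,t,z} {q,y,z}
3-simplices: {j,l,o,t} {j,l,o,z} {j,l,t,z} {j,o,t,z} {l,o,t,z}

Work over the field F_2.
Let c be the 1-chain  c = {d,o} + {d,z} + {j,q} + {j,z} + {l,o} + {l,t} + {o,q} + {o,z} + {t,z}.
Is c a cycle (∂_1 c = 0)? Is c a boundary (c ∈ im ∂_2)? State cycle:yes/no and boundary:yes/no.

cycle:yes boundary:no

n_0=10 n_1=29 n_2=17 n_3=5  [Z2]
∂1: piv[bd,bl,bo,bq,bt,by,bz,ej,jl] rk=9  ker:do,dq,dy,dz,jo,jq,jt,jz,lo,lt,ly,lz,oq,ot,oz,qt,qy,qz,tz,yz
∂2: piv[dqy,dqz,dyz,jlo,jlt,jlz,joq,jot,joz,jqt,jtz] rk=11  ker:lot,loz,ltz,oqt,otz,qyz
∂3: piv[jlot,jloz,jltz,jotz] rk=4  ker:lotz
∂1c = 0
c vs im∂2: residual ≠ 0 ⇒ not boundary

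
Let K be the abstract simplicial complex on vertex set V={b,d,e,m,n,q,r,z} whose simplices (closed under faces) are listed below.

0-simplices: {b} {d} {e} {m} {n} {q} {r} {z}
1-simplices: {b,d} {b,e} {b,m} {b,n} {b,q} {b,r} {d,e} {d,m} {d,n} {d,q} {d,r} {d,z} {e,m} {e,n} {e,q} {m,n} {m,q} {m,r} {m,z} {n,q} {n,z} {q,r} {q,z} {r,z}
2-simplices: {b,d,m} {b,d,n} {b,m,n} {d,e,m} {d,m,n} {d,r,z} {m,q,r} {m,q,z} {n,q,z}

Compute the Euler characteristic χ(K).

n_0=8 n_1=24 n_2=9
χ=+8−24+9=-7

χ(K)=-7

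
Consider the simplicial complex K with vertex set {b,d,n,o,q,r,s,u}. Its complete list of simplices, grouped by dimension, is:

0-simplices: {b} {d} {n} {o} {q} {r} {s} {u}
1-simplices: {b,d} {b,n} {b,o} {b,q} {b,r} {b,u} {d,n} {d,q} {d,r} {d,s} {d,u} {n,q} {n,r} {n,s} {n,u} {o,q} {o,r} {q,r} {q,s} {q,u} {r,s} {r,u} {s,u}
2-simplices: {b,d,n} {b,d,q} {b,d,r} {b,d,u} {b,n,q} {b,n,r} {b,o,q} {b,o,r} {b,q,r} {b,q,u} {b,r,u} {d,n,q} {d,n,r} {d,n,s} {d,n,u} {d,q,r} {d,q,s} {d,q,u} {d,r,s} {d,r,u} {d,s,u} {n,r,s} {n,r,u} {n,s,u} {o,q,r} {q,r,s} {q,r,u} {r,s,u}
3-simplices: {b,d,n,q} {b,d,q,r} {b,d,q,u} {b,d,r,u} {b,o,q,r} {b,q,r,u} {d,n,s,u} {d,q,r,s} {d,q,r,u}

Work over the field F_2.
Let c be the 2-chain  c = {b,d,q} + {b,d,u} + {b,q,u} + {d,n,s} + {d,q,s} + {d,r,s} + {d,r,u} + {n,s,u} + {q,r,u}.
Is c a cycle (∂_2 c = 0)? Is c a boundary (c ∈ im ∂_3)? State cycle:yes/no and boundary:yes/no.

cycle:no boundary:no

n_0=8 n_1=23 n_2=28 n_3=9  [Z2]
∂1: piv[bd,bn,bo,bq,br,bu,ds] rk=7  ker:dn,dq,dr,du,nq,nr,ns,nu,oq,or,qr,qs,qu,rs,ru,su
∂2: piv[bdn,bdq,bdr,bdu,bnq,bnr,boq,bor,bqr,bqu,bru,dns,dnu,dqs,drs,dsu] rk=16  ker:dnq,dnr,dqr,dqu,dru,nrs,nru,nsu,oqr,qrs,qru,rsu
∂3: piv[bdnq,bdqr,bdqu,bdru,boqr,bqru,dnsu,dqrs] rk=8  ker:dqru
∂2c = {d,n} + {d,s} + {n,u} + {q,r} + {q,s} + {r,s} + {s,u}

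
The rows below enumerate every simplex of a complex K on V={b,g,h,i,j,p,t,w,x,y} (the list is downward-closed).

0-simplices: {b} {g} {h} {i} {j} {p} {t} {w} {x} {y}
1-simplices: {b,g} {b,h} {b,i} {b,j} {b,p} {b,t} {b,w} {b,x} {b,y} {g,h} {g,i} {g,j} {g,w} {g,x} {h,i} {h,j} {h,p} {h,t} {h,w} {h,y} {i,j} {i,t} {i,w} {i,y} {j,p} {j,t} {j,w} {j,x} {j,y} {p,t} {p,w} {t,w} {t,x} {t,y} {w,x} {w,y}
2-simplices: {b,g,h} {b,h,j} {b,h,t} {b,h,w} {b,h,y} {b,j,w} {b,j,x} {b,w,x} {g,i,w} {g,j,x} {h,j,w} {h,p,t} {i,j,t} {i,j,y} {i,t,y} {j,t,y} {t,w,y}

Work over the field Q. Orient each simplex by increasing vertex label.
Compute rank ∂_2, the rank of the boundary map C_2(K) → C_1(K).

n_0=10 n_1=36 n_2=17  [Q]
∂1: piv[bg,bh,bi,bj,bp,bt,bw,bx,by] rk=9  ker:gh,gi,gj,gw,gx,hi,hj,hp,ht,hw,hy,ij,it,iw,iy,jp,jt,jw,jx,jy,pt,pw,tw,tx,ty,wx,wy
∂2: piv[bgh,bhj,bht,bhw,bhy,bjw,bjx,bwx,giw,gjx,hpt,ijt,ijy,ity,twy] rk=15  ker:hjw,jty
rk∂_2=15

rank∂_2=15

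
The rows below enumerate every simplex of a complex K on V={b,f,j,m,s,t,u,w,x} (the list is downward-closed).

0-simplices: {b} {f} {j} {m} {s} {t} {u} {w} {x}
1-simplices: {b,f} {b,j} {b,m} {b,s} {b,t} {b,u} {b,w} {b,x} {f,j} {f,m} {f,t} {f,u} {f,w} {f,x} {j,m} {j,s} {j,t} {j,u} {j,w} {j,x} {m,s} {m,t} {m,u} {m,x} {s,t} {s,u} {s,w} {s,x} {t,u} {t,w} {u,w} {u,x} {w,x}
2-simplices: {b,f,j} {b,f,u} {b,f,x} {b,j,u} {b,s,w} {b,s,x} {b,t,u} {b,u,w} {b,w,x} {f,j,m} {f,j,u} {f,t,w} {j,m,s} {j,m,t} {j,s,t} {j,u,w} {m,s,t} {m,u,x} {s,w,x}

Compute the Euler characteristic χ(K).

n_0=9 n_1=33 n_2=19
χ=+9−33+19=-5

χ(K)=-5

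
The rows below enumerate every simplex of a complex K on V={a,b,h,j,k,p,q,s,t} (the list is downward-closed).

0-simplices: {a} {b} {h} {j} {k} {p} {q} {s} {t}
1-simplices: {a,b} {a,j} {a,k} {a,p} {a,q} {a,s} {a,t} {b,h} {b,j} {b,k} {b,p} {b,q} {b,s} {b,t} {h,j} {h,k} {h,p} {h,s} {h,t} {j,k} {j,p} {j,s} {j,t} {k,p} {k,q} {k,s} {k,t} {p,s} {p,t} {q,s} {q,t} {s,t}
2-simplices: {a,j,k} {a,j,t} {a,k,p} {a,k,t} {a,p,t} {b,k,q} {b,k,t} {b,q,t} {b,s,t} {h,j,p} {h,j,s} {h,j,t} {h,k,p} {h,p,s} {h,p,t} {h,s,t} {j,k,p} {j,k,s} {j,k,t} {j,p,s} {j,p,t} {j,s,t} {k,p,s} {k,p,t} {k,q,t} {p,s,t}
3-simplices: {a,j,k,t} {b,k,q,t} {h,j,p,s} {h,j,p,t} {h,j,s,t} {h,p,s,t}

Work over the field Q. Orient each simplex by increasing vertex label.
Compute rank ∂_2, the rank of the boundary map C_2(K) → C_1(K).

rank∂_2=17

n_0=9 n_1=32 n_2=26 n_3=6  [Q]
∂1: piv[ab,aj,ak,ap,aq,as,at,bh] rk=8  ker:bj,bk,bp,bq,bs,bt,hj,hk,hp,hs,ht,jk,jp,js,jt,kp,kq,ks,kt,ps,pt,qs,qt,st
∂2: piv[ajk,ajt,akp,akt,apt,bkq,bkt,bqt,bst,hjp,hjs,hjt,hkp,hps,hpt,hst,jks] rk=17  ker:jkp,jkt,jps,jpt,jst,kps,kpt,kqt,pst
∂3: piv[ajkt,bkqt,hjps,hjpt,hjst,hpst] rk=6
rk∂_2=17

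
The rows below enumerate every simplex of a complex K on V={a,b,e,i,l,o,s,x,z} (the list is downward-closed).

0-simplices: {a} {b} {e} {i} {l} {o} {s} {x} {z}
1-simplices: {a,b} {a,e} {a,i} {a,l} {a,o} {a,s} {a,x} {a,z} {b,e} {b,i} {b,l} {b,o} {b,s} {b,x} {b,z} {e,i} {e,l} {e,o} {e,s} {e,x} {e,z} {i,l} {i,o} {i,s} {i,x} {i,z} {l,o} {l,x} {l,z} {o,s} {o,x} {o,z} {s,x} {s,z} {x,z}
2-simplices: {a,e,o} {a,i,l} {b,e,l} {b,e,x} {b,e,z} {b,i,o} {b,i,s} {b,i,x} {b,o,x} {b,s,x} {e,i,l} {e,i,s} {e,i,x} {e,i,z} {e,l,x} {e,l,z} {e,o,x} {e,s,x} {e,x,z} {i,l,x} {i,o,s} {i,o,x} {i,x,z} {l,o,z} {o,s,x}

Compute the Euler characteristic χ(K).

χ(K)=-1

n_0=9 n_1=35 n_2=25
χ=+9−35+25=-1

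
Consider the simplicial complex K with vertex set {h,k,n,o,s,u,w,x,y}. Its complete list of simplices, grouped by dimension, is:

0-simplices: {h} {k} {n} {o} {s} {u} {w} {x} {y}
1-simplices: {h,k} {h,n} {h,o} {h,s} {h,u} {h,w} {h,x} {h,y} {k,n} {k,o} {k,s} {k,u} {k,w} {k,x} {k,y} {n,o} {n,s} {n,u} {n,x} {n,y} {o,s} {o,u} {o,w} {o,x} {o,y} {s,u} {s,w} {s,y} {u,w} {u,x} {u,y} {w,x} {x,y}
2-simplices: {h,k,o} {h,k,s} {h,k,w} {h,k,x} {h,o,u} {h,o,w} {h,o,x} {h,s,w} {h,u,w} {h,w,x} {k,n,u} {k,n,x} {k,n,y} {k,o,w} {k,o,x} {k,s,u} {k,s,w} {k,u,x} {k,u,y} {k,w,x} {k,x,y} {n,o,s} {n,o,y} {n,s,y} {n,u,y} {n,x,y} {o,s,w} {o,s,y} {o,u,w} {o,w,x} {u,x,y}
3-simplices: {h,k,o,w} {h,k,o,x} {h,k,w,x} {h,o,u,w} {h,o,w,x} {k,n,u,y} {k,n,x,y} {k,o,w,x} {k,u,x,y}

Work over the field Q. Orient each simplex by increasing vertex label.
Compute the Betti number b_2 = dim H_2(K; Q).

b_2=2

n_0=9 n_1=33 n_2=31 n_3=9  [Q]
∂1: piv[hk,hn,ho,hs,hu,hw,hx,hy] rk=8  ker:kn,ko,ks,ku,kw,kx,ky,no,ns,nu,nx,ny,os,ou,ow,ox,oy,su,sw,sy,uw,ux,uy,wx,xy
∂2: piv[hko,hks,hkw,hkx,hou,how,hox,hsw,huw,hwx,knu,knx,kny,ksu,kux,kuy,kxy,nos,noy,nsy,osw] rk=21  ker:kow,kox,ksw,kwx,nuy,nxy,osy,ouw,owx,uxy
∂3: piv[hkow,hkox,hkwx,houw,howx,knuy,knxy,kuxy] rk=8  ker:kowx
b_2=(31−21)−8=2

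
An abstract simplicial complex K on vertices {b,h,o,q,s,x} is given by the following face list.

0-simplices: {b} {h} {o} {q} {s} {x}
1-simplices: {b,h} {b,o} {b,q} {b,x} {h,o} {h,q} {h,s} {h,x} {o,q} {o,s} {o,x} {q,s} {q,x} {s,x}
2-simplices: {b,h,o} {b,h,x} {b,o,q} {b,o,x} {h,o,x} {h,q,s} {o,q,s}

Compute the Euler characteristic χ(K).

χ(K)=-1

n_0=6 n_1=14 n_2=7
χ=+6−14+7=-1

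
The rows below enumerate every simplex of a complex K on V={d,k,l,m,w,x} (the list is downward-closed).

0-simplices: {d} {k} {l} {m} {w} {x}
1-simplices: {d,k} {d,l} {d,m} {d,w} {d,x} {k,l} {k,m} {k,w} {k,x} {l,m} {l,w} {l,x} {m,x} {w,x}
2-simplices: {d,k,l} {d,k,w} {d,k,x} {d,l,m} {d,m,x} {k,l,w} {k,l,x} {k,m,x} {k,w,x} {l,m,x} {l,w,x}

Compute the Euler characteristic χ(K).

n_0=6 n_1=14 n_2=11
χ=+6−14+11=3

χ(K)=3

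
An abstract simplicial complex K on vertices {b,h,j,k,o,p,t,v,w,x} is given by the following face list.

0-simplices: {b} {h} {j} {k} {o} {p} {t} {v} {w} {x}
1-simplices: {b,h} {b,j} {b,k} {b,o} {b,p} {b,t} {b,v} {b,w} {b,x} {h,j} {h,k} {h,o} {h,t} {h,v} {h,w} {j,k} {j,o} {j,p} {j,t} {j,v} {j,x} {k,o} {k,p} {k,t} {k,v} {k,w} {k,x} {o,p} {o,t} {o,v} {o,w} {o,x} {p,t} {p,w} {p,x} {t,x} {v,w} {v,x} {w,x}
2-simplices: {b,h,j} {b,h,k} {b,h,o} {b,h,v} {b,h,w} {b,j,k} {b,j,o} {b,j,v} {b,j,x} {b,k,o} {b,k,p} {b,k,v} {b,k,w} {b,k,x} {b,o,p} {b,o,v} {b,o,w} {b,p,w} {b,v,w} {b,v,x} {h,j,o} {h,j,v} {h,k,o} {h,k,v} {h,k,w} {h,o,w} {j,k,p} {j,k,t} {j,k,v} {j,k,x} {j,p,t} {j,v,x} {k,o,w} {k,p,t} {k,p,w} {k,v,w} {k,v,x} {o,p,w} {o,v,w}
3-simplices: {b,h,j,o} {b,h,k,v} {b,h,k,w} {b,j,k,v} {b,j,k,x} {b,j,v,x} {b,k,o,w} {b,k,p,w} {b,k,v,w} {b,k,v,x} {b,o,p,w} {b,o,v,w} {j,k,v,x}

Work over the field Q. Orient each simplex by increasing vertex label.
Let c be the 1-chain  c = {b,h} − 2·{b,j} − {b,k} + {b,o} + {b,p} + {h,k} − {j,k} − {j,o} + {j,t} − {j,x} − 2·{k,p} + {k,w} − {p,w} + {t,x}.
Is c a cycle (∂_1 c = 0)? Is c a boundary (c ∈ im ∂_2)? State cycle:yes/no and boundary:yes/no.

cycle:yes boundary:no

n_0=10 n_1=39 n_2=39 n_3=13  [Q]
∂1: piv[bh,bj,bk,bo,bp,bt,bv,bw,bx] rk=9  ker:hj,hk,ho,ht,hv,hw,jk,jo,jp,jt,jv,jx,ko,kp,kt,kv,kw,kx,op,ot,ov,ow,ox,pt,pw,px,tx,vw,vx,wx
∂2: piv[bhj,bhk,bho,bhv,bhw,bjk,bjo,bjv,bjx,bko,bkp,bkv,bkw,bkx,bop,bov,bow,bpw,bvw,bvx,jkp,jkt,jpt] rk=23  ker:hjo,hjv,hko,hkv,hkw,how,jkv,jkx,jvx,kow,kpt,kpw,kvw,kvx,opw,ovw
∂3: piv[bhjo,bhkv,bhkw,bjkv,bjkx,bjvx,bkow,bkpw,bkvw,bkvx,bopw,bovw] rk=12  ker:jkvx
∂1c = 0
c vs im∂2: residual ≠ 0 ⇒ not boundary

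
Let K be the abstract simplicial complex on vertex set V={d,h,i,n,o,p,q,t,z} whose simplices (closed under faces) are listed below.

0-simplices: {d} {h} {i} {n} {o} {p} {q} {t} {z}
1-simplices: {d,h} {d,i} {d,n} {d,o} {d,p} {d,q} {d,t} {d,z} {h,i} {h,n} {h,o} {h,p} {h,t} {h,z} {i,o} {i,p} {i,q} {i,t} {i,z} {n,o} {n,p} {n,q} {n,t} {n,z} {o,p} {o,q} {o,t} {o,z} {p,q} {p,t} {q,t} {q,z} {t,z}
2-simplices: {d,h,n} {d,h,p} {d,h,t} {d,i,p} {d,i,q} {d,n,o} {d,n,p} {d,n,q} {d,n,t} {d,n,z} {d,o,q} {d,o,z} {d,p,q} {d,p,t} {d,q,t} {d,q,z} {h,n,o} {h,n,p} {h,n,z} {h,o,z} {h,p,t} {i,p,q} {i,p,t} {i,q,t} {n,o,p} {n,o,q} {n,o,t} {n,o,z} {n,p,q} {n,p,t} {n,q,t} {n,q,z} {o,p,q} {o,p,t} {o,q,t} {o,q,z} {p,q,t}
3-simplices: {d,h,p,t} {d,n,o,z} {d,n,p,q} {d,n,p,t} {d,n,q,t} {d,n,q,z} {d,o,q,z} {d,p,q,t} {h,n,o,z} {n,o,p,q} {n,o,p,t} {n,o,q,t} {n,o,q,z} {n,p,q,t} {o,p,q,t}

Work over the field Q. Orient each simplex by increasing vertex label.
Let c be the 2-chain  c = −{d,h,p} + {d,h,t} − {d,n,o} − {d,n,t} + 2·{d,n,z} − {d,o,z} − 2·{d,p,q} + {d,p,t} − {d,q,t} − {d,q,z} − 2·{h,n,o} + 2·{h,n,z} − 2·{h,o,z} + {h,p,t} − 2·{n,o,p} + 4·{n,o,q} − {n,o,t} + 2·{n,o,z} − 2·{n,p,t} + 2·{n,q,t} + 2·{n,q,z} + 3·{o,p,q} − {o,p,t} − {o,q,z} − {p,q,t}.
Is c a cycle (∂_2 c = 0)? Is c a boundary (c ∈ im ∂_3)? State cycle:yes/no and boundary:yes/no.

cycle:yes boundary:yes

n_0=9 n_1=33 n_2=37 n_3=15  [Q]
∂1: piv[dh,di,dn,do,dp,dq,dt,dz] rk=8  ker:hi,hn,ho,hp,ht,hz,io,ip,iq,it,iz,no,np,nq,nt,nz,op,oq,ot,oz,pq,pt,qt,qz,tz
∂2: piv[dhn,dhp,dht,dip,diq,dno,dnp,dnq,dnt,dnz,doq,doz,dpq,dpt,dqt,dqz,hno,hnz,ipt,nop,not] rk=21  ker:hnp,hoz,hpt,ipq,iqt,noq,noz,npq,npt,nqt,nqz,opq,opt,oqt,oqz,pqt
∂3: piv[dhpt,dnoz,dnpq,dnpt,dnqt,dnqz,doqz,dpqt,hnoz,nopq,nopt,noqt,noqz] rk=13  ker:npqt,opqt
∂2c = 0
c vs im∂3: reduces to 0 ⇒ boundary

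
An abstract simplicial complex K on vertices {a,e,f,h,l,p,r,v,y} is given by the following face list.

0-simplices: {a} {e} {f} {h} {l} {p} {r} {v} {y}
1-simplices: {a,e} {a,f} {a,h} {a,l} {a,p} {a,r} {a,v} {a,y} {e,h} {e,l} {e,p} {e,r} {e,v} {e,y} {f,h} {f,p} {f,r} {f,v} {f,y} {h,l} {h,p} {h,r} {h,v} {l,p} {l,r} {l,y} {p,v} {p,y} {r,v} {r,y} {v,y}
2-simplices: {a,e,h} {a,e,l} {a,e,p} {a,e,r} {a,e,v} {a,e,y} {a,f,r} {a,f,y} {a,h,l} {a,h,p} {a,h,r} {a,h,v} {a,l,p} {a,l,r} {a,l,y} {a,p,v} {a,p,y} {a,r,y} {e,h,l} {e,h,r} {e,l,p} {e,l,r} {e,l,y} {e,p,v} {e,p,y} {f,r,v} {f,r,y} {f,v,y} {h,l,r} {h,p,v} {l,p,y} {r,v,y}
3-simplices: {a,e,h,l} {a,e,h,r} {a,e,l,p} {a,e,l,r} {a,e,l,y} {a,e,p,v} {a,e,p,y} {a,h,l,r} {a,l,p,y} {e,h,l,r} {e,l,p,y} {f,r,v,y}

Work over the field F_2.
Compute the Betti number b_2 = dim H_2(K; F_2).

b_2=2

n_0=9 n_1=31 n_2=32 n_3=12  [Z2]
∂1: piv[ae,af,ah,al,ap,ar,av,ay] rk=8  ker:eh,el,ep,er,ev,ey,fh,fp,fr,fv,fy,hl,hp,hr,hv,lp,lr,ly,pv,py,rv,ry,vy
∂2: piv[aeh,ael,aep,aer,aev,aey,afr,afy,ahl,ahp,ahr,ahv,alp,alr,aly,apv,apy,ary,frv,fvy] rk=20  ker:ehl,ehr,elp,elr,ely,epv,epy,fry,hlr,hpv,lpy,rvy
∂3: piv[aehl,aehr,aelp,aelr,aely,aepv,aepy,ahlr,alpy,frvy] rk=10  ker:ehlr,elpy
b_2=(32−20)−10=2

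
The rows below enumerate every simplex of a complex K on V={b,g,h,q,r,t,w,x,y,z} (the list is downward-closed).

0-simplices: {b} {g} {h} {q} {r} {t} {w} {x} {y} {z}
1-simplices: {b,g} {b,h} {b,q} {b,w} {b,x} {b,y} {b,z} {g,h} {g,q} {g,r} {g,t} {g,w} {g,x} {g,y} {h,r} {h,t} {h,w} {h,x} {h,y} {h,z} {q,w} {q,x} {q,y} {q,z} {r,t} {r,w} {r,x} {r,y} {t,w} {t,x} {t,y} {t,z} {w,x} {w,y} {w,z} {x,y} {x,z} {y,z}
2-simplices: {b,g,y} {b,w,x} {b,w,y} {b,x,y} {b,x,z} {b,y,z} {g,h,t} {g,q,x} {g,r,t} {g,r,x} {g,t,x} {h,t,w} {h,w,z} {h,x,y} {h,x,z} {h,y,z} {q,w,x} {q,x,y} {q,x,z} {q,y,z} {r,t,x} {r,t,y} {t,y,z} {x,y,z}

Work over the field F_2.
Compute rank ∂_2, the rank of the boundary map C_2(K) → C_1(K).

rank∂_2=20

n_0=10 n_1=38 n_2=24  [Z2]
∂1: piv[bg,bh,bq,bw,bx,by,bz,gr,gt] rk=9  ker:gh,gq,gw,gx,gy,hr,ht,hw,hx,hy,hz,qw,qx,qy,qz,rt,rw,rx,ry,tw,tx,ty,tz,wx,wy,wz,xy,xz,yz
∂2: piv[bgy,bwx,bwy,bxy,bxz,byz,ght,gqx,grt,grx,gtx,htw,hwz,hxy,hxz,qwx,qxy,qxz,rty,tyz] rk=20  ker:hyz,qyz,rtx,xyz
rk∂_2=20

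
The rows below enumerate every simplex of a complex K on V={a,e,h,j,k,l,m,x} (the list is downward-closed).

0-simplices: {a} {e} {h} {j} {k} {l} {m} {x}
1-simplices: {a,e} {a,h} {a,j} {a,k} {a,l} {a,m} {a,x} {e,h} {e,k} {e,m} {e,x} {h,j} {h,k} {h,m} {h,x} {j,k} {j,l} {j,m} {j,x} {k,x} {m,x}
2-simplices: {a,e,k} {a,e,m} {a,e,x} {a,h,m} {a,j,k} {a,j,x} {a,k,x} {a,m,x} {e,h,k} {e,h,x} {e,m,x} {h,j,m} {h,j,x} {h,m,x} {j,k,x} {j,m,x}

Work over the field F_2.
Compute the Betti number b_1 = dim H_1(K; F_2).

b_1=1

n_0=8 n_1=21 n_2=16  [Z2]
∂1: piv[ae,ah,aj,ak,al,am,ax] rk=7  ker:eh,ek,em,ex,hj,hk,hm,hx,jk,jl,jm,jx,kx,mx
∂2: piv[aek,aem,aex,ahm,ajk,ajx,akx,amx,ehk,ehx,hjm,hjx,hmx] rk=13  ker:emx,jkx,jmx
b_1=(21−7)−13=1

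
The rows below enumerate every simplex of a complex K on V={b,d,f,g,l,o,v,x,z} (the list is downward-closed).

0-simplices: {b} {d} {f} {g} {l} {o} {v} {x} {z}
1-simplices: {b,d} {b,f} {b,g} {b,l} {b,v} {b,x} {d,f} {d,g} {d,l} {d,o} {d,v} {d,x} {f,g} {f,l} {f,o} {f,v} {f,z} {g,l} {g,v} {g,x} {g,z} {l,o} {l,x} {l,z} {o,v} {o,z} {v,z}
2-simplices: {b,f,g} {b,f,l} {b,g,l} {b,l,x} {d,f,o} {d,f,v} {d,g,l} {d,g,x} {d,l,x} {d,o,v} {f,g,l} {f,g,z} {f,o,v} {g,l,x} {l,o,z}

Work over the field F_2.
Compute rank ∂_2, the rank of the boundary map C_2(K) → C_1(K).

rank∂_2=12

n_0=9 n_1=27 n_2=15  [Z2]
∂1: piv[bd,bf,bg,bl,bv,bx,do,fz] rk=8  ker:df,dg,dl,dv,dx,fg,fl,fo,fv,gl,gv,gx,gz,lo,lx,lz,ov,oz,vz
∂2: piv[bfg,bfl,bgl,blx,dfo,dfv,dgl,dgx,dlx,dov,fgz,loz] rk=12  ker:fgl,fov,glx
rk∂_2=12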